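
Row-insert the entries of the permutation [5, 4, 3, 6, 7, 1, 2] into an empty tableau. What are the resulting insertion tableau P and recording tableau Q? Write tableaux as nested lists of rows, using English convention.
P = [[1, 2, 7], [3, 6], [4], [5]], Q = [[1, 4, 5], [2, 7], [3], [6]]

Insert each entry of the permutation into P by Schensted row insertion, recording in Q the position of each new cell.

Insert 5: appended to row 1. P = [[5]].
Insert 4: 4 bumps 5 from row 1; 5 starts row 2. P = [[4], [5]].
Insert 3: 3 bumps 4 from row 1; 4 bumps 5 from row 2; 5 starts row 3. P = [[3], [4], [5]].
Insert 6: appended to row 1. P = [[3, 6], [4], [5]].
Insert 7: appended to row 1. P = [[3, 6, 7], [4], [5]].
Insert 1: 1 bumps 3 from row 1; 3 bumps 4 from row 2; 4 bumps 5 from row 3; 5 starts row 4. P = [[1, 6, 7], [3], [4], [5]].
Insert 2: 2 bumps 6 from row 1; 6 appends to row 2. P = [[1, 2, 7], [3, 6], [4], [5]].

So P = [[1, 2, 7], [3, 6], [4], [5]], Q = [[1, 4, 5], [2, 7], [3], [6]].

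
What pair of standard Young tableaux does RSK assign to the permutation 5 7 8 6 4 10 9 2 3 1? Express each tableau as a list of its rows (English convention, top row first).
P = [[1, 3, 8, 9], [2, 6], [4, 10], [5], [7]], Q = [[1, 2, 3, 6], [4, 7], [5, 9], [8], [10]]

Insert each entry of the permutation into P by Schensted row insertion, recording in Q the position of each new cell.

Insert 5: appended to row 1. P = [[5]], Q = [[1]].
Insert 7: appended to row 1. P = [[5, 7]], Q = [[1, 2]].
Insert 8: appended to row 1. P = [[5, 7, 8]], Q = [[1, 2, 3]].
Insert 6: 6 bumps 7 from row 1; 7 starts row 2. P = [[5, 6, 8], [7]], Q = [[1, 2, 3], [4]].
Insert 4: 4 bumps 5 from row 1; 5 bumps 7 from row 2; 7 starts row 3. P = [[4, 6, 8], [5], [7]], Q = [[1, 2, 3], [4], [5]].
Insert 10: appended to row 1. P = [[4, 6, 8, 10], [5], [7]], Q = [[1, 2, 3, 6], [4], [5]].
Insert 9: 9 bumps 10 from row 1; 10 appends to row 2. P = [[4, 6, 8, 9], [5, 10], [7]], Q = [[1, 2, 3, 6], [4, 7], [5]].
Insert 2: 2 bumps 4 from row 1; 4 bumps 5 from row 2; 5 bumps 7 from row 3; 7 starts row 4. P = [[2, 6, 8, 9], [4, 10], [5], [7]], Q = [[1, 2, 3, 6], [4, 7], [5], [8]].
Insert 3: 3 bumps 6 from row 1; 6 bumps 10 from row 2; 10 appends to row 3. P = [[2, 3, 8, 9], [4, 6], [5, 10], [7]], Q = [[1, 2, 3, 6], [4, 7], [5, 9], [8]].
Insert 1: 1 bumps 2 from row 1; 2 bumps 4 from row 2; 4 bumps 5 from row 3; 5 bumps 7 from row 4; 7 starts row 5. P = [[1, 3, 8, 9], [2, 6], [4, 10], [5], [7]], Q = [[1, 2, 3, 6], [4, 7], [5, 9], [8], [10]].

So P = [[1, 3, 8, 9], [2, 6], [4, 10], [5], [7]], Q = [[1, 2, 3, 6], [4, 7], [5, 9], [8], [10]].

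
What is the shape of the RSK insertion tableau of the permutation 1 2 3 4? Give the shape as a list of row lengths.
Row-insert each entry into an empty tableau.

After inserting 1: P = [[1]].
After inserting 2: P = [[1, 2]].
After inserting 3: P = [[1, 2, 3]].
After inserting 4: P = [[1, 2, 3, 4]].

The final insertion tableau P = [[1, 2, 3, 4]] has shape [4].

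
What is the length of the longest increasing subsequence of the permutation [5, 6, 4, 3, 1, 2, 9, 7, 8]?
4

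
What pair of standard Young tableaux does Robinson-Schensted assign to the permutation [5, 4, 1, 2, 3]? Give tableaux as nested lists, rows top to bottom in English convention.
Insert each entry of the permutation into P by Schensted row insertion, recording in Q the position of each new cell.

Insert 5: appended to row 1. P = [[5]].
Insert 4: 4 bumps 5 from row 1; 5 starts row 2. P = [[4], [5]].
Insert 1: 1 bumps 4 from row 1; 4 bumps 5 from row 2; 5 starts row 3. P = [[1], [4], [5]].
Insert 2: appended to row 1. P = [[1, 2], [4], [5]].
Insert 3: appended to row 1. P = [[1, 2, 3], [4], [5]].

So P = [[1, 2, 3], [4], [5]], Q = [[1, 4, 5], [2], [3]].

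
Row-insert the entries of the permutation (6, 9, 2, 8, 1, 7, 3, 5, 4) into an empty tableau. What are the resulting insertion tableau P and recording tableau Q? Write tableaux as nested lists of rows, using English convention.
P = [[1, 3, 4], [2, 5], [6, 7], [8], [9]], Q = [[1, 2, 8], [3, 4], [5, 6], [7], [9]]

Insert each entry of the permutation into P by Schensted row insertion, recording in Q the position of each new cell.

Insert 6: appended to row 1. P = [[6]].
Insert 9: appended to row 1. P = [[6, 9]].
Insert 2: 2 bumps 6 from row 1; 6 starts row 2. P = [[2, 9], [6]].
Insert 8: 8 bumps 9 from row 1; 9 appends to row 2. P = [[2, 8], [6, 9]].
Insert 1: 1 bumps 2 from row 1; 2 bumps 6 from row 2; 6 starts row 3. P = [[1, 8], [2, 9], [6]].
Insert 7: 7 bumps 8 from row 1; 8 bumps 9 from row 2; 9 appends to row 3. P = [[1, 7], [2, 8], [6, 9]].
Insert 3: 3 bumps 7 from row 1; 7 bumps 8 from row 2; 8 bumps 9 from row 3; 9 starts row 4. P = [[1, 3], [2, 7], [6, 8], [9]].
Insert 5: appended to row 1. P = [[1, 3, 5], [2, 7], [6, 8], [9]].
Insert 4: 4 bumps 5 from row 1; 5 bumps 7 from row 2; 7 bumps 8 from row 3; 8 bumps 9 from row 4; 9 starts row 5. P = [[1, 3, 4], [2, 5], [6, 7], [8], [9]].

So P = [[1, 3, 4], [2, 5], [6, 7], [8], [9]], Q = [[1, 2, 8], [3, 4], [5, 6], [7], [9]].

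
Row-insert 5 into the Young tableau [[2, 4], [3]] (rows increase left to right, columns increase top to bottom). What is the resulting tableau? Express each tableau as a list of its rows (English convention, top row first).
[[2, 4, 5], [3]]

5 is larger than every entry of row 1, so it is appended to row 1. The new tableau is [[2, 4, 5], [3]].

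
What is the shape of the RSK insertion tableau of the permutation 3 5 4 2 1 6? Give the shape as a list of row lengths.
[3, 1, 1, 1]

Row-insert each entry into an empty tableau.

After inserting 3: P = [[3]].
After inserting 5: P = [[3, 5]].
After inserting 4: P = [[3, 4], [5]].
After inserting 2: P = [[2, 4], [3], [5]].
After inserting 1: P = [[1, 4], [2], [3], [5]].
After inserting 6: P = [[1, 4, 6], [2], [3], [5]].

The final insertion tableau P = [[1, 4, 6], [2], [3], [5]] has shape [3, 1, 1, 1].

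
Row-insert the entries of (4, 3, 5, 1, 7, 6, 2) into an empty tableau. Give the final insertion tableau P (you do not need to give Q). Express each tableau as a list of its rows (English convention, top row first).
Insert 4: appended to row 1. P = [[4]].
Insert 3: 3 bumps 4 from row 1; 4 starts row 2. P = [[3], [4]].
Insert 5: appended to row 1. P = [[3, 5], [4]].
Insert 1: 1 bumps 3 from row 1; 3 bumps 4 from row 2; 4 starts row 3. P = [[1, 5], [3], [4]].
Insert 7: appended to row 1. P = [[1, 5, 7], [3], [4]].
Insert 6: 6 bumps 7 from row 1; 7 appends to row 2. P = [[1, 5, 6], [3, 7], [4]].
Insert 2: 2 bumps 5 from row 1; 5 bumps 7 from row 2; 7 appends to row 3. P = [[1, 2, 6], [3, 5], [4, 7]].

So P = [[1, 2, 6], [3, 5], [4, 7]].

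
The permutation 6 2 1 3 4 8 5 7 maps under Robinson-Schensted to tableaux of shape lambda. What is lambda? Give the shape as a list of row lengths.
[5, 2, 1]

Row-insert each entry into an empty tableau.

After inserting 6: P = [[6]].
After inserting 2: P = [[2], [6]].
After inserting 1: P = [[1], [2], [6]].
After inserting 3: P = [[1, 3], [2], [6]].
After inserting 4: P = [[1, 3, 4], [2], [6]].
After inserting 8: P = [[1, 3, 4, 8], [2], [6]].
After inserting 5: P = [[1, 3, 4, 5], [2, 8], [6]].
After inserting 7: P = [[1, 3, 4, 5, 7], [2, 8], [6]].

The final insertion tableau P = [[1, 3, 4, 5, 7], [2, 8], [6]] has shape [5, 2, 1].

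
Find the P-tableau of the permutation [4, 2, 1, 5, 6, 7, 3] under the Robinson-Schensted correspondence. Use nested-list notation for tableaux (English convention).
Insert 4: appended to row 1. P = [[4]].
Insert 2: 2 bumps 4 from row 1; 4 starts row 2. P = [[2], [4]].
Insert 1: 1 bumps 2 from row 1; 2 bumps 4 from row 2; 4 starts row 3. P = [[1], [2], [4]].
Insert 5: appended to row 1. P = [[1, 5], [2], [4]].
Insert 6: appended to row 1. P = [[1, 5, 6], [2], [4]].
Insert 7: appended to row 1. P = [[1, 5, 6, 7], [2], [4]].
Insert 3: 3 bumps 5 from row 1; 5 appends to row 2. P = [[1, 3, 6, 7], [2, 5], [4]].

So P = [[1, 3, 6, 7], [2, 5], [4]].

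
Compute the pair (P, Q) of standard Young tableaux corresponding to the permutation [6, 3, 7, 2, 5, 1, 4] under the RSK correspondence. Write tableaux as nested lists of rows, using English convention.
Insert each entry of the permutation into P by Schensted row insertion, recording in Q the position of each new cell.

Insert 6: appended to row 1. P = [[6]], Q = [[1]].
Insert 3: 3 bumps 6 from row 1; 6 starts row 2. P = [[3], [6]], Q = [[1], [2]].
Insert 7: appended to row 1. P = [[3, 7], [6]], Q = [[1, 3], [2]].
Insert 2: 2 bumps 3 from row 1; 3 bumps 6 from row 2; 6 starts row 3. P = [[2, 7], [3], [6]], Q = [[1, 3], [2], [4]].
Insert 5: 5 bumps 7 from row 1; 7 appends to row 2. P = [[2, 5], [3, 7], [6]], Q = [[1, 3], [2, 5], [4]].
Insert 1: 1 bumps 2 from row 1; 2 bumps 3 from row 2; 3 bumps 6 from row 3; 6 starts row 4. P = [[1, 5], [2, 7], [3], [6]], Q = [[1, 3], [2, 5], [4], [6]].
Insert 4: 4 bumps 5 from row 1; 5 bumps 7 from row 2; 7 appends to row 3. P = [[1, 4], [2, 5], [3, 7], [6]], Q = [[1, 3], [2, 5], [4, 7], [6]].

So P = [[1, 4], [2, 5], [3, 7], [6]], Q = [[1, 3], [2, 5], [4, 7], [6]].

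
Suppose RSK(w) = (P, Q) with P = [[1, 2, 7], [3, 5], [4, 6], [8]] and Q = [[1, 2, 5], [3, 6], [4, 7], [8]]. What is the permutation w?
4 6 3 1 8 7 5 2

Reverse the RSK construction: for i from n down to 1, find the cell of Q containing i, remove the entry at that cell from P, and reverse-bump it up through P; the value ejected from row 1 is w(i).

Step i=8: Q has 8 at row 4, column 1; remove 8 from row 4 of P and reverse-bump: 8 enters row 3 and ejects 6; 6 enters row 2 and ejects 5; 5 enters row 1 and ejects 2. So w(8) = 2. P is now [[1, 5, 7], [3, 6], [4, 8]].
Step i=7: Q has 7 at row 3, column 2; remove 8 from row 3 of P and reverse-bump: 8 enters row 2 and ejects 6; 6 enters row 1 and ejects 5. So w(7) = 5. P is now [[1, 6, 7], [3, 8], [4]].
Step i=6: Q has 6 at row 2, column 2; remove 8 from row 2 of P and reverse-bump: 8 enters row 1 and ejects 7. So w(6) = 7. P is now [[1, 6, 8], [3], [4]].
Step i=5: Q has 5 at row 1, column 3; remove that cell from P, ejecting 8. So w(5) = 8. P is now [[1, 6], [3], [4]].
Step i=4: Q has 4 at row 3, column 1; remove 4 from row 3 of P and reverse-bump: 4 enters row 2 and ejects 3; 3 enters row 1 and ejects 1. So w(4) = 1. P is now [[3, 6], [4]].
Step i=3: Q has 3 at row 2, column 1; remove 4 from row 2 of P and reverse-bump: 4 enters row 1 and ejects 3. So w(3) = 3. P is now [[4, 6]].
Step i=2: Q has 2 at row 1, column 2; remove that cell from P, ejecting 6. So w(2) = 6. P is now [[4]].
Step i=1: Q has 1 at row 1, column 1; remove that cell from P, ejecting 4. So w(1) = 4. P is now [].

So w = 4 6 3 1 8 7 5 2.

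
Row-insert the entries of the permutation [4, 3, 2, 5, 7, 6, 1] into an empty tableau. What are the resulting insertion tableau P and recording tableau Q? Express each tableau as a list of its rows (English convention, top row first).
P = [[1, 5, 6], [2, 7], [3], [4]], Q = [[1, 4, 5], [2, 6], [3], [7]]

Insert each entry of the permutation into P by Schensted row insertion, recording in Q the position of each new cell.

Insert 4: appended to row 1. P = [[4]].
Insert 3: 3 bumps 4 from row 1; 4 starts row 2. P = [[3], [4]].
Insert 2: 2 bumps 3 from row 1; 3 bumps 4 from row 2; 4 starts row 3. P = [[2], [3], [4]].
Insert 5: appended to row 1. P = [[2, 5], [3], [4]].
Insert 7: appended to row 1. P = [[2, 5, 7], [3], [4]].
Insert 6: 6 bumps 7 from row 1; 7 appends to row 2. P = [[2, 5, 6], [3, 7], [4]].
Insert 1: 1 bumps 2 from row 1; 2 bumps 3 from row 2; 3 bumps 4 from row 3; 4 starts row 4. P = [[1, 5, 6], [2, 7], [3], [4]].

So P = [[1, 5, 6], [2, 7], [3], [4]], Q = [[1, 4, 5], [2, 6], [3], [7]].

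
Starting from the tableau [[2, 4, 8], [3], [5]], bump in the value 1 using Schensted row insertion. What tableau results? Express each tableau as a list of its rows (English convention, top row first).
In row 1, 1 replaces 2 (the leftmost entry greater than 1); 2 is bumped to row 2. In row 2, 2 replaces 3 (the leftmost entry greater than 2); 3 is bumped to row 3. In row 3, 3 replaces 5 (the leftmost entry greater than 3); 5 is bumped to row 4. 5 starts a new row 4. The new tableau is [[1, 4, 8], [2], [3], [5]].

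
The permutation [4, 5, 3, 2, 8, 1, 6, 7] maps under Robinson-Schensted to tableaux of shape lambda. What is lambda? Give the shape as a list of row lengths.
Row-insert each entry into an empty tableau.

After inserting 4: P = [[4]].
After inserting 5: P = [[4, 5]].
After inserting 3: P = [[3, 5], [4]].
After inserting 2: P = [[2, 5], [3], [4]].
After inserting 8: P = [[2, 5, 8], [3], [4]].
After inserting 1: P = [[1, 5, 8], [2], [3], [4]].
After inserting 6: P = [[1, 5, 6], [2, 8], [3], [4]].
After inserting 7: P = [[1, 5, 6, 7], [2, 8], [3], [4]].

The final insertion tableau P = [[1, 5, 6, 7], [2, 8], [3], [4]] has shape [4, 2, 1, 1].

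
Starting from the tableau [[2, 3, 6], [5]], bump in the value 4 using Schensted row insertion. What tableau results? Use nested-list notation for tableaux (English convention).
[[2, 3, 4], [5, 6]]

In row 1, 4 replaces 6 (the leftmost entry greater than 4); 6 is bumped to row 2. 6 is appended to row 2. The new tableau is [[2, 3, 4], [5, 6]].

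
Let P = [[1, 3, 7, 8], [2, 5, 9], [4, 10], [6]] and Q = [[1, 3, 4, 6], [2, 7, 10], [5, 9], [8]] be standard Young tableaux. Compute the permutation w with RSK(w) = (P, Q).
6 4 5 7 2 10 9 1 3 8

Reverse the RSK construction: for i from n down to 1, find the cell of Q containing i, remove the entry at that cell from P, and reverse-bump it up through P; the value ejected from row 1 is w(i).

Step i=10: Q has 10 at row 2, column 3; remove 9 from row 2 of P and reverse-bump: 9 enters row 1 and ejects 8. So w(10) = 8. P is now [[1, 3, 7, 9], [2, 5], [4, 10], [6]].
Step i=9: Q has 9 at row 3, column 2; remove 10 from row 3 of P and reverse-bump: 10 enters row 2 and ejects 5; 5 enters row 1 and ejects 3. So w(9) = 3. P is now [[1, 5, 7, 9], [2, 10], [4], [6]].
Step i=8: Q has 8 at row 4, column 1; remove 6 from row 4 of P and reverse-bump: 6 enters row 3 and ejects 4; 4 enters row 2 and ejects 2; 2 enters row 1 and ejects 1. So w(8) = 1. P is now [[2, 5, 7, 9], [4, 10], [6]].
Step i=7: Q has 7 at row 2, column 2; remove 10 from row 2 of P and reverse-bump: 10 enters row 1 and ejects 9. So w(7) = 9. P is now [[2, 5, 7, 10], [4], [6]].
Step i=6: Q has 6 at row 1, column 4; remove that cell from P, ejecting 10. So w(6) = 10. P is now [[2, 5, 7], [4], [6]].
Step i=5: Q has 5 at row 3, column 1; remove 6 from row 3 of P and reverse-bump: 6 enters row 2 and ejects 4; 4 enters row 1 and ejects 2. So w(5) = 2. P is now [[4, 5, 7], [6]].
Step i=4: Q has 4 at row 1, column 3; remove that cell from P, ejecting 7. So w(4) = 7. P is now [[4, 5], [6]].
Step i=3: Q has 3 at row 1, column 2; remove that cell from P, ejecting 5. So w(3) = 5. P is now [[4], [6]].
Step i=2: Q has 2 at row 2, column 1; remove 6 from row 2 of P and reverse-bump: 6 enters row 1 and ejects 4. So w(2) = 4. P is now [[6]].
Step i=1: Q has 1 at row 1, column 1; remove that cell from P, ejecting 6. So w(1) = 6. P is now [].

So w = 6 4 5 7 2 10 9 1 3 8.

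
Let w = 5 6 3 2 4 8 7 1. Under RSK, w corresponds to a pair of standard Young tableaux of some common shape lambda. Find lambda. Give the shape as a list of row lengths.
Row-insert each entry into an empty tableau.

After inserting 5: P = [[5]].
After inserting 6: P = [[5, 6]].
After inserting 3: P = [[3, 6], [5]].
After inserting 2: P = [[2, 6], [3], [5]].
After inserting 4: P = [[2, 4], [3, 6], [5]].
After inserting 8: P = [[2, 4, 8], [3, 6], [5]].
After inserting 7: P = [[2, 4, 7], [3, 6, 8], [5]].
After inserting 1: P = [[1, 4, 7], [2, 6, 8], [3], [5]].

The final insertion tableau P = [[1, 4, 7], [2, 6, 8], [3], [5]] has shape [3, 3, 1, 1].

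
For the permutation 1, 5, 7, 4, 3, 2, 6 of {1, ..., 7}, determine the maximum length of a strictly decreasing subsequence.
4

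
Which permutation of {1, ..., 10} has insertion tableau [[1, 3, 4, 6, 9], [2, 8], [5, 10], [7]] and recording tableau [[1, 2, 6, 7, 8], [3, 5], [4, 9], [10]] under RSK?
7 10 5 2 3 4 8 9 6 1

Reverse the RSK construction: for i from n down to 1, find the cell of Q containing i, remove the entry at that cell from P, and reverse-bump it up through P; the value ejected from row 1 is w(i).

Step i=10: Q has 10 at row 4, column 1; remove 7 from row 4 of P and reverse-bump: 7 enters row 3 and ejects 5; 5 enters row 2 and ejects 2; 2 enters row 1 and ejects 1. So w(10) = 1. P is now [[2, 3, 4, 6, 9], [5, 8], [7, 10]].
Step i=9: Q has 9 at row 3, column 2; remove 10 from row 3 of P and reverse-bump: 10 enters row 2 and ejects 8; 8 enters row 1 and ejects 6. So w(9) = 6. P is now [[2, 3, 4, 8, 9], [5, 10], [7]].
Step i=8: Q has 8 at row 1, column 5; remove that cell from P, ejecting 9. So w(8) = 9. P is now [[2, 3, 4, 8], [5, 10], [7]].
Step i=7: Q has 7 at row 1, column 4; remove that cell from P, ejecting 8. So w(7) = 8. P is now [[2, 3, 4], [5, 10], [7]].
Step i=6: Q has 6 at row 1, column 3; remove that cell from P, ejecting 4. So w(6) = 4. P is now [[2, 3], [5, 10], [7]].
Step i=5: Q has 5 at row 2, column 2; remove 10 from row 2 of P and reverse-bump: 10 enters row 1 and ejects 3. So w(5) = 3. P is now [[2, 10], [5], [7]].
Step i=4: Q has 4 at row 3, column 1; remove 7 from row 3 of P and reverse-bump: 7 enters row 2 and ejects 5; 5 enters row 1 and ejects 2. So w(4) = 2. P is now [[5, 10], [7]].
Step i=3: Q has 3 at row 2, column 1; remove 7 from row 2 of P and reverse-bump: 7 enters row 1 and ejects 5. So w(3) = 5. P is now [[7, 10]].
Step i=2: Q has 2 at row 1, column 2; remove that cell from P, ejecting 10. So w(2) = 10. P is now [[7]].
Step i=1: Q has 1 at row 1, column 1; remove that cell from P, ejecting 7. So w(1) = 7. P is now [].

So w = 7 10 5 2 3 4 8 9 6 1.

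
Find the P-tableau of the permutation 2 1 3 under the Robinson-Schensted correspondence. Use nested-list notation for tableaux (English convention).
Insert 2: appended to row 1. P = [[2]].
Insert 1: 1 bumps 2 from row 1; 2 starts row 2. P = [[1], [2]].
Insert 3: appended to row 1. P = [[1, 3], [2]].

So P = [[1, 3], [2]].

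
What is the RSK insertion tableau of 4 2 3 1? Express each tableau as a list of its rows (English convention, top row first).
Insert 4: appended to row 1. P = [[4]].
Insert 2: 2 bumps 4 from row 1; 4 starts row 2. P = [[2], [4]].
Insert 3: appended to row 1. P = [[2, 3], [4]].
Insert 1: 1 bumps 2 from row 1; 2 bumps 4 from row 2; 4 starts row 3. P = [[1, 3], [2], [4]].

So P = [[1, 3], [2], [4]].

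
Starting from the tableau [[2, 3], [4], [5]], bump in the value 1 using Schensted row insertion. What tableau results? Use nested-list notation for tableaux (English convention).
[[1, 3], [2], [4], [5]]

In row 1, 1 replaces 2 (the leftmost entry greater than 1); 2 is bumped to row 2. In row 2, 2 replaces 4 (the leftmost entry greater than 2); 4 is bumped to row 3. In row 3, 4 replaces 5 (the leftmost entry greater than 4); 5 is bumped to row 4. 5 starts a new row 4. The new tableau is [[1, 3], [2], [4], [5]].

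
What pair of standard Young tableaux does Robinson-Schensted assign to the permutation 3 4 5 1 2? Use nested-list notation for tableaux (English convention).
P = [[1, 2, 5], [3, 4]], Q = [[1, 2, 3], [4, 5]]

Insert each entry of the permutation into P by Schensted row insertion, recording in Q the position of each new cell.

Insert 3: appended to row 1. P = [[3]], Q = [[1]].
Insert 4: appended to row 1. P = [[3, 4]], Q = [[1, 2]].
Insert 5: appended to row 1. P = [[3, 4, 5]], Q = [[1, 2, 3]].
Insert 1: 1 bumps 3 from row 1; 3 starts row 2. P = [[1, 4, 5], [3]], Q = [[1, 2, 3], [4]].
Insert 2: 2 bumps 4 from row 1; 4 appends to row 2. P = [[1, 2, 5], [3, 4]], Q = [[1, 2, 3], [4, 5]].

So P = [[1, 2, 5], [3, 4]], Q = [[1, 2, 3], [4, 5]].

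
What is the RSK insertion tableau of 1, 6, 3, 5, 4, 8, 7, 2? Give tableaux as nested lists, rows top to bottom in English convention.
Insert 1: appended to row 1. P = [[1]].
Insert 6: appended to row 1. P = [[1, 6]].
Insert 3: 3 bumps 6 from row 1; 6 starts row 2. P = [[1, 3], [6]].
Insert 5: appended to row 1. P = [[1, 3, 5], [6]].
Insert 4: 4 bumps 5 from row 1; 5 bumps 6 from row 2; 6 starts row 3. P = [[1, 3, 4], [5], [6]].
Insert 8: appended to row 1. P = [[1, 3, 4, 8], [5], [6]].
Insert 7: 7 bumps 8 from row 1; 8 appends to row 2. P = [[1, 3, 4, 7], [5, 8], [6]].
Insert 2: 2 bumps 3 from row 1; 3 bumps 5 from row 2; 5 bumps 6 from row 3; 6 starts row 4. P = [[1, 2, 4, 7], [3, 8], [5], [6]].

So P = [[1, 2, 4, 7], [3, 8], [5], [6]].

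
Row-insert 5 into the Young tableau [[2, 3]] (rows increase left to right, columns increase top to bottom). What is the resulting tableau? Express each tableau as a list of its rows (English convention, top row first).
5 is larger than every entry of row 1, so it is appended to row 1. The new tableau is [[2, 3, 5]].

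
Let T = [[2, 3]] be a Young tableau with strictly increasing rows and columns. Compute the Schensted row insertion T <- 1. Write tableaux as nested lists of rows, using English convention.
In row 1, 1 replaces 2 (the leftmost entry greater than 1); 2 is bumped to row 2. 2 starts a new row 2. The new tableau is [[1, 3], [2]].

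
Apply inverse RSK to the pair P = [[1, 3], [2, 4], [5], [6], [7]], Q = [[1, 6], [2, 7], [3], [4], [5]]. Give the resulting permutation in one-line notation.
7 6 5 2 1 4 3

Reverse the RSK construction: for i from n down to 1, find the cell of Q containing i, remove the entry at that cell from P, and reverse-bump it up through P; the value ejected from row 1 is w(i).

Step i=7: Q has 7 at row 2, column 2; remove 4 from row 2 of P and reverse-bump: 4 enters row 1 and ejects 3. So w(7) = 3. P is now [[1, 4], [2], [5], [6], [7]].
Step i=6: Q has 6 at row 1, column 2; remove that cell from P, ejecting 4. So w(6) = 4. P is now [[1], [2], [5], [6], [7]].
Step i=5: Q has 5 at row 5, column 1; remove 7 from row 5 of P and reverse-bump: 7 enters row 4 and ejects 6; 6 enters row 3 and ejects 5; 5 enters row 2 and ejects 2; 2 enters row 1 and ejects 1. So w(5) = 1. P is now [[2], [5], [6], [7]].
Step i=4: Q has 4 at row 4, column 1; remove 7 from row 4 of P and reverse-bump: 7 enters row 3 and ejects 6; 6 enters row 2 and ejects 5; 5 enters row 1 and ejects 2. So w(4) = 2. P is now [[5], [6], [7]].
Step i=3: Q has 3 at row 3, column 1; remove 7 from row 3 of P and reverse-bump: 7 enters row 2 and ejects 6; 6 enters row 1 and ejects 5. So w(3) = 5. P is now [[6], [7]].
Step i=2: Q has 2 at row 2, column 1; remove 7 from row 2 of P and reverse-bump: 7 enters row 1 and ejects 6. So w(2) = 6. P is now [[7]].
Step i=1: Q has 1 at row 1, column 1; remove that cell from P, ejecting 7. So w(1) = 7. P is now [].

So w = 7 6 5 2 1 4 3.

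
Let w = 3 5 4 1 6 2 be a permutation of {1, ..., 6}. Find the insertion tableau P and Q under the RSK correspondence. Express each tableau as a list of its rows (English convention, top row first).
Insert each entry of the permutation into P by Schensted row insertion, recording in Q the position of each new cell.

Insert 3: appended to row 1. P = [[3]], Q = [[1]].
Insert 5: appended to row 1. P = [[3, 5]], Q = [[1, 2]].
Insert 4: 4 bumps 5 from row 1; 5 starts row 2. P = [[3, 4], [5]], Q = [[1, 2], [3]].
Insert 1: 1 bumps 3 from row 1; 3 bumps 5 from row 2; 5 starts row 3. P = [[1, 4], [3], [5]], Q = [[1, 2], [3], [4]].
Insert 6: appended to row 1. P = [[1, 4, 6], [3], [5]], Q = [[1, 2, 5], [3], [4]].
Insert 2: 2 bumps 4 from row 1; 4 appends to row 2. P = [[1, 2, 6], [3, 4], [5]], Q = [[1, 2, 5], [3, 6], [4]].

So P = [[1, 2, 6], [3, 4], [5]], Q = [[1, 2, 5], [3, 6], [4]].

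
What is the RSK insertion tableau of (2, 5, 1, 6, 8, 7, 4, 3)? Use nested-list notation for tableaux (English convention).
Insert 2: appended to row 1. P = [[2]].
Insert 5: appended to row 1. P = [[2, 5]].
Insert 1: 1 bumps 2 from row 1; 2 starts row 2. P = [[1, 5], [2]].
Insert 6: appended to row 1. P = [[1, 5, 6], [2]].
Insert 8: appended to row 1. P = [[1, 5, 6, 8], [2]].
Insert 7: 7 bumps 8 from row 1; 8 appends to row 2. P = [[1, 5, 6, 7], [2, 8]].
Insert 4: 4 bumps 5 from row 1; 5 bumps 8 from row 2; 8 starts row 3. P = [[1, 4, 6, 7], [2, 5], [8]].
Insert 3: 3 bumps 4 from row 1; 4 bumps 5 from row 2; 5 bumps 8 from row 3; 8 starts row 4. P = [[1, 3, 6, 7], [2, 4], [5], [8]].

So P = [[1, 3, 6, 7], [2, 4], [5], [8]].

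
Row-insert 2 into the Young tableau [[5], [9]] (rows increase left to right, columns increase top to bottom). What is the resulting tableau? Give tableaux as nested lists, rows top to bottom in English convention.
In row 1, 2 replaces 5 (the leftmost entry greater than 2); 5 is bumped to row 2. In row 2, 5 replaces 9 (the leftmost entry greater than 5); 9 is bumped to row 3. 9 starts a new row 3. The new tableau is [[2], [5], [9]].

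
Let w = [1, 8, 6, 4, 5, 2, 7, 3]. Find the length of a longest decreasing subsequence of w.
4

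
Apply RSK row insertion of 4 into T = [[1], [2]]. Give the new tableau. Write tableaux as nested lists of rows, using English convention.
[[1, 4], [2]]

4 is larger than every entry of row 1, so it is appended to row 1. The new tableau is [[1, 4], [2]].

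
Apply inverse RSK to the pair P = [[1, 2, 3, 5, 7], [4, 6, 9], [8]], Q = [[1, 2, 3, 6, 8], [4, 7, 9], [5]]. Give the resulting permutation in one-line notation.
1 2 8 4 3 6 5 9 7

Reverse RSK: for i = n, n-1, ..., 1, locate i in Q, remove the corresponding corner cell from P, and reverse-bump its entry up through P; the value ejected from row 1 is w(i).

So w = 1 2 8 4 3 6 5 9 7.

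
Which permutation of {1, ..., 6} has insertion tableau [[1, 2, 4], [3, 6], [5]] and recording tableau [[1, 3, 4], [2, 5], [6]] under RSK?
5 1 3 6 4 2

Reverse the RSK construction: for i from n down to 1, find the cell of Q containing i, remove the entry at that cell from P, and reverse-bump it up through P; the value ejected from row 1 is w(i).

Step i=6: Q has 6 at row 3, column 1; remove 5 from row 3 of P and reverse-bump: 5 enters row 2 and ejects 3; 3 enters row 1 and ejects 2. So w(6) = 2. P is now [[1, 3, 4], [5, 6]].
Step i=5: Q has 5 at row 2, column 2; remove 6 from row 2 of P and reverse-bump: 6 enters row 1 and ejects 4. So w(5) = 4. P is now [[1, 3, 6], [5]].
Step i=4: Q has 4 at row 1, column 3; remove that cell from P, ejecting 6. So w(4) = 6. P is now [[1, 3], [5]].
Step i=3: Q has 3 at row 1, column 2; remove that cell from P, ejecting 3. So w(3) = 3. P is now [[1], [5]].
Step i=2: Q has 2 at row 2, column 1; remove 5 from row 2 of P and reverse-bump: 5 enters row 1 and ejects 1. So w(2) = 1. P is now [[5]].
Step i=1: Q has 1 at row 1, column 1; remove that cell from P, ejecting 5. So w(1) = 5. P is now [].

So w = 5 1 3 6 4 2.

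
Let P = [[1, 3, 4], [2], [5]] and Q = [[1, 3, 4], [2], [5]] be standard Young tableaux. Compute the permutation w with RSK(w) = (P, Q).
Reverse the RSK construction: for i from n down to 1, find the cell of Q containing i, remove the entry at that cell from P, and reverse-bump it up through P; the value ejected from row 1 is w(i).

Step i=5: Q has 5 at row 3, column 1; remove 5 from row 3 of P and reverse-bump: 5 enters row 2 and ejects 2; 2 enters row 1 and ejects 1. So w(5) = 1. P is now [[2, 3, 4], [5]].
Step i=4: Q has 4 at row 1, column 3; remove that cell from P, ejecting 4. So w(4) = 4. P is now [[2, 3], [5]].
Step i=3: Q has 3 at row 1, column 2; remove that cell from P, ejecting 3. So w(3) = 3. P is now [[2], [5]].
Step i=2: Q has 2 at row 2, column 1; remove 5 from row 2 of P and reverse-bump: 5 enters row 1 and ejects 2. So w(2) = 2. P is now [[5]].
Step i=1: Q has 1 at row 1, column 1; remove that cell from P, ejecting 5. So w(1) = 5. P is now [].

So w = 5 2 3 4 1.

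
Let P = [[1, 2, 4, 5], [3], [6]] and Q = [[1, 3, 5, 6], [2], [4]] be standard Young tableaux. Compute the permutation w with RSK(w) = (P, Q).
Reverse RSK: for i = n, n-1, ..., 1, locate i in Q, remove the corresponding corner cell from P, and reverse-bump its entry up through P; the value ejected from row 1 is w(i).

So w = 6 1 3 2 4 5.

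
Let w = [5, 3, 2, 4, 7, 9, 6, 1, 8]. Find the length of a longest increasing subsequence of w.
4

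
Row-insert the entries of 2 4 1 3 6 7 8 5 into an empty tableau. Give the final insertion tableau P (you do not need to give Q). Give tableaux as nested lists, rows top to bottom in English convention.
P = [[1, 3, 5, 7, 8], [2, 4, 6]]

Insert 2: appended to row 1. P = [[2]].
Insert 4: appended to row 1. P = [[2, 4]].
Insert 1: 1 bumps 2 from row 1; 2 starts row 2. P = [[1, 4], [2]].
Insert 3: 3 bumps 4 from row 1; 4 appends to row 2. P = [[1, 3], [2, 4]].
Insert 6: appended to row 1. P = [[1, 3, 6], [2, 4]].
Insert 7: appended to row 1. P = [[1, 3, 6, 7], [2, 4]].
Insert 8: appended to row 1. P = [[1, 3, 6, 7, 8], [2, 4]].
Insert 5: 5 bumps 6 from row 1; 6 appends to row 2. P = [[1, 3, 5, 7, 8], [2, 4, 6]].

So P = [[1, 3, 5, 7, 8], [2, 4, 6]].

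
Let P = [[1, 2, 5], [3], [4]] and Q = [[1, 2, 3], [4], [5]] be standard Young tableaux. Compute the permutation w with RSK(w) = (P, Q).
1 4 5 3 2

Reverse the RSK construction: for i from n down to 1, find the cell of Q containing i, remove the entry at that cell from P, and reverse-bump it up through P; the value ejected from row 1 is w(i).

Step i=5: Q has 5 at row 3, column 1; remove 4 from row 3 of P and reverse-bump: 4 enters row 2 and ejects 3; 3 enters row 1 and ejects 2. So w(5) = 2. P is now [[1, 3, 5], [4]].
Step i=4: Q has 4 at row 2, column 1; remove 4 from row 2 of P and reverse-bump: 4 enters row 1 and ejects 3. So w(4) = 3. P is now [[1, 4, 5]].
Step i=3: Q has 3 at row 1, column 3; remove that cell from P, ejecting 5. So w(3) = 5. P is now [[1, 4]].
Step i=2: Q has 2 at row 1, column 2; remove that cell from P, ejecting 4. So w(2) = 4. P is now [[1]].
Step i=1: Q has 1 at row 1, column 1; remove that cell from P, ejecting 1. So w(1) = 1. P is now [].

So w = 1 4 5 3 2.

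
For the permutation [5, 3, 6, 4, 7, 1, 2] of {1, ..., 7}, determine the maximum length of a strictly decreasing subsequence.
3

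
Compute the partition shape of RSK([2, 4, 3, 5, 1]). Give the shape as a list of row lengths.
[3, 1, 1]

Row-insert each entry into an empty tableau.

After inserting 2: P = [[2]].
After inserting 4: P = [[2, 4]].
After inserting 3: P = [[2, 3], [4]].
After inserting 5: P = [[2, 3, 5], [4]].
After inserting 1: P = [[1, 3, 5], [2], [4]].

The final insertion tableau P = [[1, 3, 5], [2], [4]] has shape [3, 1, 1].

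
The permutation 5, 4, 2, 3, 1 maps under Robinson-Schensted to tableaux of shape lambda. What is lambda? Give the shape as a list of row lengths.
[2, 1, 1, 1]

Row-insert each entry into an empty tableau.

After inserting 5: P = [[5]].
After inserting 4: P = [[4], [5]].
After inserting 2: P = [[2], [4], [5]].
After inserting 3: P = [[2, 3], [4], [5]].
After inserting 1: P = [[1, 3], [2], [4], [5]].

The final insertion tableau P = [[1, 3], [2], [4], [5]] has shape [2, 1, 1, 1].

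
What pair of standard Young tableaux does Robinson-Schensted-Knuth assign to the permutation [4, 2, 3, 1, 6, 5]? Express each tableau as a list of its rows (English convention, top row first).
P = [[1, 3, 5], [2, 6], [4]], Q = [[1, 3, 5], [2, 6], [4]]

Insert each entry of the permutation into P by Schensted row insertion, recording in Q the position of each new cell.

Insert 4: appended to row 1. P = [[4]], Q = [[1]].
Insert 2: 2 bumps 4 from row 1; 4 starts row 2. P = [[2], [4]], Q = [[1], [2]].
Insert 3: appended to row 1. P = [[2, 3], [4]], Q = [[1, 3], [2]].
Insert 1: 1 bumps 2 from row 1; 2 bumps 4 from row 2; 4 starts row 3. P = [[1, 3], [2], [4]], Q = [[1, 3], [2], [4]].
Insert 6: appended to row 1. P = [[1, 3, 6], [2], [4]], Q = [[1, 3, 5], [2], [4]].
Insert 5: 5 bumps 6 from row 1; 6 appends to row 2. P = [[1, 3, 5], [2, 6], [4]], Q = [[1, 3, 5], [2, 6], [4]].

So P = [[1, 3, 5], [2, 6], [4]], Q = [[1, 3, 5], [2, 6], [4]].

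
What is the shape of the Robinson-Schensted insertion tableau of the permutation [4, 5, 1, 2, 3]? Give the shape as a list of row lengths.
Row-insert each entry into an empty tableau.

After inserting 4: P = [[4]].
After inserting 5: P = [[4, 5]].
After inserting 1: P = [[1, 5], [4]].
After inserting 2: P = [[1, 2], [4, 5]].
After inserting 3: P = [[1, 2, 3], [4, 5]].

The final insertion tableau P = [[1, 2, 3], [4, 5]] has shape [3, 2].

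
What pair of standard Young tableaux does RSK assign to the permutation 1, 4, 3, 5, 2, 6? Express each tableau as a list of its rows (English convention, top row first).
Insert each entry of the permutation into P by Schensted row insertion, recording in Q the position of each new cell.

Insert 1: appended to row 1. P = [[1]], Q = [[1]].
Insert 4: appended to row 1. P = [[1, 4]], Q = [[1, 2]].
Insert 3: 3 bumps 4 from row 1; 4 starts row 2. P = [[1, 3], [4]], Q = [[1, 2], [3]].
Insert 5: appended to row 1. P = [[1, 3, 5], [4]], Q = [[1, 2, 4], [3]].
Insert 2: 2 bumps 3 from row 1; 3 bumps 4 from row 2; 4 starts row 3. P = [[1, 2, 5], [3], [4]], Q = [[1, 2, 4], [3], [5]].
Insert 6: appended to row 1. P = [[1, 2, 5, 6], [3], [4]], Q = [[1, 2, 4, 6], [3], [5]].

So P = [[1, 2, 5, 6], [3], [4]], Q = [[1, 2, 4, 6], [3], [5]].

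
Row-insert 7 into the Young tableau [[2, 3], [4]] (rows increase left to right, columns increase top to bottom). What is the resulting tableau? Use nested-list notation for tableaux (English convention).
7 is larger than every entry of row 1, so it is appended to row 1. The new tableau is [[2, 3, 7], [4]].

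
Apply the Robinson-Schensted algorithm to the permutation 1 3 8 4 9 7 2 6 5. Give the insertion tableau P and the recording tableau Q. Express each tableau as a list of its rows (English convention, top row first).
Insert each entry of the permutation into P by Schensted row insertion, recording in Q the position of each new cell.

Insert 1: appended to row 1. P = [[1]].
Insert 3: appended to row 1. P = [[1, 3]].
Insert 8: appended to row 1. P = [[1, 3, 8]].
Insert 4: 4 bumps 8 from row 1; 8 starts row 2. P = [[1, 3, 4], [8]].
Insert 9: appended to row 1. P = [[1, 3, 4, 9], [8]].
Insert 7: 7 bumps 9 from row 1; 9 appends to row 2. P = [[1, 3, 4, 7], [8, 9]].
Insert 2: 2 bumps 3 from row 1; 3 bumps 8 from row 2; 8 starts row 3. P = [[1, 2, 4, 7], [3, 9], [8]].
Insert 6: 6 bumps 7 from row 1; 7 bumps 9 from row 2; 9 appends to row 3. P = [[1, 2, 4, 6], [3, 7], [8, 9]].
Insert 5: 5 bumps 6 from row 1; 6 bumps 7 from row 2; 7 bumps 8 from row 3; 8 starts row 4. P = [[1, 2, 4, 5], [3, 6], [7, 9], [8]].

So P = [[1, 2, 4, 5], [3, 6], [7, 9], [8]], Q = [[1, 2, 3, 5], [4, 6], [7, 8], [9]].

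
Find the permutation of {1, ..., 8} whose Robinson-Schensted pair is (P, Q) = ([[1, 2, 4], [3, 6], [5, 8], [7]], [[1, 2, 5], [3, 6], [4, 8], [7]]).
Reverse the RSK construction: for i from n down to 1, find the cell of Q containing i, remove the entry at that cell from P, and reverse-bump it up through P; the value ejected from row 1 is w(i).

Step i=8: Q has 8 at row 3, column 2; remove 8 from row 3 of P and reverse-bump: 8 enters row 2 and ejects 6; 6 enters row 1 and ejects 4. So w(8) = 4. P is now [[1, 2, 6], [3, 8], [5], [7]].
Step i=7: Q has 7 at row 4, column 1; remove 7 from row 4 of P and reverse-bump: 7 enters row 3 and ejects 5; 5 enters row 2 and ejects 3; 3 enters row 1 and ejects 2. So w(7) = 2. P is now [[1, 3, 6], [5, 8], [7]].
Step i=6: Q has 6 at row 2, column 2; remove 8 from row 2 of P and reverse-bump: 8 enters row 1 and ejects 6. So w(6) = 6. P is now [[1, 3, 8], [5], [7]].
Step i=5: Q has 5 at row 1, column 3; remove that cell from P, ejecting 8. So w(5) = 8. P is now [[1, 3], [5], [7]].
Step i=4: Q has 4 at row 3, column 1; remove 7 from row 3 of P and reverse-bump: 7 enters row 2 and ejects 5; 5 enters row 1 and ejects 3. So w(4) = 3. P is now [[1, 5], [7]].
Step i=3: Q has 3 at row 2, column 1; remove 7 from row 2 of P and reverse-bump: 7 enters row 1 and ejects 5. So w(3) = 5. P is now [[1, 7]].
Step i=2: Q has 2 at row 1, column 2; remove that cell from P, ejecting 7. So w(2) = 7. P is now [[1]].
Step i=1: Q has 1 at row 1, column 1; remove that cell from P, ejecting 1. So w(1) = 1. P is now [].

So w = 1 7 5 3 8 6 2 4.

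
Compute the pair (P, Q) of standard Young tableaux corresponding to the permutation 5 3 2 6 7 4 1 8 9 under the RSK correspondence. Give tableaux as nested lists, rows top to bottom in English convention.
Insert each entry of the permutation into P by Schensted row insertion, recording in Q the position of each new cell.

Insert 5: appended to row 1. P = [[5]].
Insert 3: 3 bumps 5 from row 1; 5 starts row 2. P = [[3], [5]].
Insert 2: 2 bumps 3 from row 1; 3 bumps 5 from row 2; 5 starts row 3. P = [[2], [3], [5]].
Insert 6: appended to row 1. P = [[2, 6], [3], [5]].
Insert 7: appended to row 1. P = [[2, 6, 7], [3], [5]].
Insert 4: 4 bumps 6 from row 1; 6 appends to row 2. P = [[2, 4, 7], [3, 6], [5]].
Insert 1: 1 bumps 2 from row 1; 2 bumps 3 from row 2; 3 bumps 5 from row 3; 5 starts row 4. P = [[1, 4, 7], [2, 6], [3], [5]].
Insert 8: appended to row 1. P = [[1, 4, 7, 8], [2, 6], [3], [5]].
Insert 9: appended to row 1. P = [[1, 4, 7, 8, 9], [2, 6], [3], [5]].

So P = [[1, 4, 7, 8, 9], [2, 6], [3], [5]], Q = [[1, 4, 5, 8, 9], [2, 6], [3], [7]].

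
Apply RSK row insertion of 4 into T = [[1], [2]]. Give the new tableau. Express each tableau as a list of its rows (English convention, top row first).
4 is larger than every entry of row 1, so it is appended to row 1. The new tableau is [[1, 4], [2]].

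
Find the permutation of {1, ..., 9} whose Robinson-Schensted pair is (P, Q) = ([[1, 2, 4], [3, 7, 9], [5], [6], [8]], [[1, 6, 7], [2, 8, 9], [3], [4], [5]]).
8 6 5 3 1 7 9 2 4

Reverse the RSK construction: for i from n down to 1, find the cell of Q containing i, remove the entry at that cell from P, and reverse-bump it up through P; the value ejected from row 1 is w(i).

Step i=9: Q has 9 at row 2, column 3; remove 9 from row 2 of P and reverse-bump: 9 enters row 1 and ejects 4. So w(9) = 4. P is now [[1, 2, 9], [3, 7], [5], [6], [8]].
Step i=8: Q has 8 at row 2, column 2; remove 7 from row 2 of P and reverse-bump: 7 enters row 1 and ejects 2. So w(8) = 2. P is now [[1, 7, 9], [3], [5], [6], [8]].
Step i=7: Q has 7 at row 1, column 3; remove that cell from P, ejecting 9. So w(7) = 9. P is now [[1, 7], [3], [5], [6], [8]].
Step i=6: Q has 6 at row 1, column 2; remove that cell from P, ejecting 7. So w(6) = 7. P is now [[1], [3], [5], [6], [8]].
Step i=5: Q has 5 at row 5, column 1; remove 8 from row 5 of P and reverse-bump: 8 enters row 4 and ejects 6; 6 enters row 3 and ejects 5; 5 enters row 2 and ejects 3; 3 enters row 1 and ejects 1. So w(5) = 1. P is now [[3], [5], [6], [8]].
Step i=4: Q has 4 at row 4, column 1; remove 8 from row 4 of P and reverse-bump: 8 enters row 3 and ejects 6; 6 enters row 2 and ejects 5; 5 enters row 1 and ejects 3. So w(4) = 3. P is now [[5], [6], [8]].
Step i=3: Q has 3 at row 3, column 1; remove 8 from row 3 of P and reverse-bump: 8 enters row 2 and ejects 6; 6 enters row 1 and ejects 5. So w(3) = 5. P is now [[6], [8]].
Step i=2: Q has 2 at row 2, column 1; remove 8 from row 2 of P and reverse-bump: 8 enters row 1 and ejects 6. So w(2) = 6. P is now [[8]].
Step i=1: Q has 1 at row 1, column 1; remove that cell from P, ejecting 8. So w(1) = 8. P is now [].

So w = 8 6 5 3 1 7 9 2 4.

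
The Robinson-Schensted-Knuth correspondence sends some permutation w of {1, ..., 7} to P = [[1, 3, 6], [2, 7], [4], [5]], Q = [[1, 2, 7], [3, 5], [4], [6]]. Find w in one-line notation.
5 7 4 2 3 1 6

Reverse the RSK construction: for i from n down to 1, find the cell of Q containing i, remove the entry at that cell from P, and reverse-bump it up through P; the value ejected from row 1 is w(i).

Step i=7: Q has 7 at row 1, column 3; remove that cell from P, ejecting 6. So w(7) = 6. P is now [[1, 3], [2, 7], [4], [5]].
Step i=6: Q has 6 at row 4, column 1; remove 5 from row 4 of P and reverse-bump: 5 enters row 3 and ejects 4; 4 enters row 2 and ejects 2; 2 enters row 1 and ejects 1. So w(6) = 1. P is now [[2, 3], [4, 7], [5]].
Step i=5: Q has 5 at row 2, column 2; remove 7 from row 2 of P and reverse-bump: 7 enters row 1 and ejects 3. So w(5) = 3. P is now [[2, 7], [4], [5]].
Step i=4: Q has 4 at row 3, column 1; remove 5 from row 3 of P and reverse-bump: 5 enters row 2 and ejects 4; 4 enters row 1 and ejects 2. So w(4) = 2. P is now [[4, 7], [5]].
Step i=3: Q has 3 at row 2, column 1; remove 5 from row 2 of P and reverse-bump: 5 enters row 1 and ejects 4. So w(3) = 4. P is now [[5, 7]].
Step i=2: Q has 2 at row 1, column 2; remove that cell from P, ejecting 7. So w(2) = 7. P is now [[5]].
Step i=1: Q has 1 at row 1, column 1; remove that cell from P, ejecting 5. So w(1) = 5. P is now [].

So w = 5 7 4 2 3 1 6.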